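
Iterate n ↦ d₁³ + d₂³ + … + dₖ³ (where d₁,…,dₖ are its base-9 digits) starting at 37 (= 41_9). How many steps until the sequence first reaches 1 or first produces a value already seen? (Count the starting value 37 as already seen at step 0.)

37 = (4,1)_9 → 4³ + 1³ = 65
65 = (7,2)_9 → 7³ + 2³ = 351
351 = (4,3,0)_9 → 4³ + 3³ + 0³ = 91
91 = (1,1,1)_9 → 1³ + 1³ + 1³ = 3
3 = (3)_9 → 3³ = 27
27 = (3,0)_9 → 3³ + 0³ = 27  — 27 repeats.
That took 6 steps.

6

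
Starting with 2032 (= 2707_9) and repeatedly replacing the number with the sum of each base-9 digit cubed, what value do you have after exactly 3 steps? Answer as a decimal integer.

2032 = (2,7,0,7)_9 → 2³ + 7³ + 0³ + 7³ = 694
694 = (8,5,1)_9 → 8³ + 5³ + 1³ = 638
638 = (7,7,8)_9 → 7³ + 7³ + 8³ = 1198

1198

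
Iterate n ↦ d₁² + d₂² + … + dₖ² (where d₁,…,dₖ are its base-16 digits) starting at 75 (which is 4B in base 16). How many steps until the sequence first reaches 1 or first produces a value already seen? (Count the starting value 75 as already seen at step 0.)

14

75 = (4,11)_16 → 4² + 11² = 137
137 = (8,9)_16 → 8² + 9² = 145
145 = (9,1)_16 → 9² + 1² = 82
82 = (5,2)_16 → 5² + 2² = 29
29 = (1,13)_16 → 1² + 13² = 170
170 = (10,10)_16 → 10² + 10² = 200
200 = (12,8)_16 → 12² + 8² = 208
208 = (13,0)_16 → 13² + 0² = 169
169 = (10,9)_16 → 10² + 9² = 181
181 = (11,5)_16 → 11² + 5² = 146
146 = (9,2)_16 → 9² + 2² = 85
85 = (5,5)_16 → 5² + 5² = 50
50 = (3,2)_16 → 3² + 2² = 13
13 = (13)_16 → 13² = 169  — 169 repeats.
That took 14 steps.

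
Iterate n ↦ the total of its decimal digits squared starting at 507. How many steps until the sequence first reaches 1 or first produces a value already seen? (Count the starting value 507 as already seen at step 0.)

507 → 5² + 0² + 7² = 74
74 → 7² + 4² = 65
65 → 6² + 5² = 61
61 → 6² + 1² = 37
37 → 3² + 7² = 58
58 → 5² + 8² = 89
89 → 8² + 9² = 145
145 → 1² + 4² + 5² = 42
42 → 4² + 2² = 20
20 → 2² + 0² = 4
4 → 4² = 16
16 → 1² + 6² = 37  — 37 repeats.
That took 12 steps.

12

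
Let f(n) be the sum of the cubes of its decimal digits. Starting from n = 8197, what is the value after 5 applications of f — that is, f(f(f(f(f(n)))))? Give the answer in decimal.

664

8197 → 8³ + 1³ + 9³ + 7³ = 1585
1585 → 1³ + 5³ + 8³ + 5³ = 763
763 → 7³ + 6³ + 3³ = 586
586 → 5³ + 8³ + 6³ = 853
853 → 8³ + 5³ + 3³ = 664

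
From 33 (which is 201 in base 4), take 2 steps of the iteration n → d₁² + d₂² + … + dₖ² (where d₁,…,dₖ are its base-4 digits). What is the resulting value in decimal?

2

33 = (2,0,1)_4 → 2² + 0² + 1² = 5
5 = (1,1)_4 → 1² + 1² = 2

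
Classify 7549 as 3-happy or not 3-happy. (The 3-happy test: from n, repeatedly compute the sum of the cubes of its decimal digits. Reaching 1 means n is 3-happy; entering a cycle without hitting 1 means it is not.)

7549 → 7³ + 5³ + 4³ + 9³ = 343 + 125 + 64 + 729 = 1261
1261 → 1³ + 2³ + 6³ + 1³ = 1 + 8 + 216 + 1 = 226
226 → 2³ + 2³ + 6³ = 8 + 8 + 216 = 232
232 → 2³ + 3³ + 2³ = 8 + 27 + 8 = 43
43 → 4³ + 3³ = 64 + 27 = 91
91 → 9³ + 1³ = 729 + 1 = 730
730 → 7³ + 3³ + 0³ = 343 + 27 + 0 = 370
370 → 3³ + 7³ + 0³ = 27 + 343 + 0 = 370  — 370 already seen; the sequence cycles without reaching 1.

not 3-happy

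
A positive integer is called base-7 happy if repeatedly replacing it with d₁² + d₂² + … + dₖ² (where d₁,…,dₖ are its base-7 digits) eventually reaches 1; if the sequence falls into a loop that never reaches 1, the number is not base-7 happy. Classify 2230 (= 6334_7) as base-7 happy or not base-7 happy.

2230 = (6,3,3,4)_7 → 6² + 3² + 3² + 4² = 70
70 = (1,3,0)_7 → 1² + 3² + 0² = 10
10 = (1,3)_7 → 1² + 3² = 10  — 10 already seen; the sequence cycles without reaching 1.

not base-7 happy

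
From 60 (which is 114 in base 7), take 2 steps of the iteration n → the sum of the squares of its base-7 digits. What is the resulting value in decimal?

60 = (1,1,4)_7 → 18
18 = (2,4)_7 → 20

20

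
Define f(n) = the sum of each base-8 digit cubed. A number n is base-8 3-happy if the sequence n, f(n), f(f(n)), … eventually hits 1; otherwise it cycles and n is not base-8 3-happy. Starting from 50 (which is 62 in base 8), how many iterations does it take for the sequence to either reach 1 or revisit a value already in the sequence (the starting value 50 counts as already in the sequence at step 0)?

50 = (6,2)_8 → 6³ + 2³ = 224
224 = (3,4,0)_8 → 3³ + 4³ + 0³ = 91
91 = (1,3,3)_8 → 1³ + 3³ + 3³ = 55
55 = (6,7)_8 → 6³ + 7³ = 559
559 = (1,0,5,7)_8 → 1³ + 0³ + 5³ + 7³ = 469
469 = (7,2,5)_8 → 7³ + 2³ + 5³ = 476
476 = (7,3,4)_8 → 7³ + 3³ + 4³ = 434
434 = (6,6,2)_8 → 6³ + 6³ + 2³ = 440
440 = (6,7,0)_8 → 6³ + 7³ + 0³ = 559  — 559 repeats.
That took 9 steps.

9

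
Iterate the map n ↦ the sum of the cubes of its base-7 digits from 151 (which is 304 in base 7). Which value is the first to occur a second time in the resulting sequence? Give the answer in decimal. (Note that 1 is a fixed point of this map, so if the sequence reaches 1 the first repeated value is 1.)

91

151 = (3,0,4)_7 → 91
91 = (1,6,0)_7 → 217
217 = (4,3,0)_7 → 91  — 91 already appeared earlier.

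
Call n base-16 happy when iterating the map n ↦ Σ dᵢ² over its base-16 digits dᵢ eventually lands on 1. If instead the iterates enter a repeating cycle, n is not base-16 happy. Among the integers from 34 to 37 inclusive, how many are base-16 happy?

34: 34 → 8 → 64 → 16 → 1  (reaches 1)
35: 35 → 13 → 169 → 181 → 146 → 85 → 50 → 13  (repeats 13)
36: 36 → 20 → 17 → 2 → 4 → 16 → 1  (reaches 1)
37: 37 → 29 → 170 → 200 → 208 → 169 → 181 → 146 → 85 → 50 → 13 → 169  (repeats 169)
base-16 happy: 34, 36

2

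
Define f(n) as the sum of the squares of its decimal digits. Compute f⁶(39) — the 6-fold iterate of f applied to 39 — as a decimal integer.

39 → 3² + 9² = 9 + 81 = 90
90 → 9² + 0² = 81 + 0 = 81
81 → 8² + 1² = 64 + 1 = 65
65 → 6² + 5² = 36 + 25 = 61
61 → 6² + 1² = 36 + 1 = 37
37 → 3² + 7² = 9 + 49 = 58

58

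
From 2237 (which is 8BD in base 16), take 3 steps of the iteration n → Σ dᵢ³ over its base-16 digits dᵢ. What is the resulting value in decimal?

2237 = (8,11,13)_16 → 8³ + 11³ + 13³ = 4040
4040 = (15,12,8)_16 → 15³ + 12³ + 8³ = 5615
5615 = (1,5,14,15)_16 → 1³ + 5³ + 14³ + 15³ = 6245

6245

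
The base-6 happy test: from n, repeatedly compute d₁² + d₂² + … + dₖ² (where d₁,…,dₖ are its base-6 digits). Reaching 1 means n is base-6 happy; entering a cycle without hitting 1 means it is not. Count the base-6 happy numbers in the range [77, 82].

1

77: 77 → 29 → 41 → 26 → 20 → 13 → 5 → 25 → 17 → 29  — not base-6 happy
78: 78 → 5 → 25 → 17 → 29 → 41 → 26 → 20 → 13 → 5  — not base-6 happy
79: 79 → 6 → 1  — base-6 happy
80: 80 → 9 → 10 → 17 → 29 → 41 → 26 → 20 → 13 → 5 → 25 → 17  — not base-6 happy
81: 81 → 14 → 8 → 5 → 25 → 17 → 29 → 41 → 26 → 20 → 13 → 5  — not base-6 happy
82: 82 → 21 → 18 → 9 → 10 → 17 → 29 → 41 → 26 → 20 → 13 → 5 → 25 → 17  — not base-6 happy
base-6 happy: 79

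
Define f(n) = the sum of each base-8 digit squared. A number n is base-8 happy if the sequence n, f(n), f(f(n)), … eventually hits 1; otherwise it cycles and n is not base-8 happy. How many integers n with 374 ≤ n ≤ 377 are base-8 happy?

374: 374 → 97 → 18 → 8 → 1  (reaches 1)
375: 375 → 110 → 62 → 85 → 30 → 45 → 50 → 40 → 25 → 10 → 5 → 25  (repeats 25)
376: 376 → 74 → 6 → 36 → 32 → 16 → 4 → 16  (repeats 16)
377: 377 → 75 → 11 → 10 → 5 → 25 → 10  (repeats 10)
base-8 happy: 374

1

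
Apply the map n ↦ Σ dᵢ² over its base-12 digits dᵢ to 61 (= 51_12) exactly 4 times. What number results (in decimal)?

41

61 = (5,1)_12 → 5² + 1² = 25 + 1 = 26
26 = (2,2)_12 → 2² + 2² = 4 + 4 = 8
8 = (8)_12 → 8² = 64
64 = (5,4)_12 → 5² + 4² = 25 + 16 = 41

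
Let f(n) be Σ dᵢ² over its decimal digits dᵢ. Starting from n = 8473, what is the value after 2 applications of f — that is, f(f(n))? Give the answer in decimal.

74

8473 → 8² + 4² + 7² + 3² = 64 + 16 + 49 + 9 = 138
138 → 1² + 3² + 8² = 1 + 9 + 64 = 74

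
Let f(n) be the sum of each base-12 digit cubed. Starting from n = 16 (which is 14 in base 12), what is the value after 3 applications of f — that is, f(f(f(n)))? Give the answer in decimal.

1513

16 = (1,4)_12 → 1³ + 4³ = 65
65 = (5,5)_12 → 5³ + 5³ = 250
250 = (1,8,10)_12 → 1³ + 8³ + 10³ = 1513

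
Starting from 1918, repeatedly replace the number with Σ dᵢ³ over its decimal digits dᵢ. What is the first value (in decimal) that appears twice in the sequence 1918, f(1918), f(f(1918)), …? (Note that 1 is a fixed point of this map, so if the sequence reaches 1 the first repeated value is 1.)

1918 → 1³ + 9³ + 1³ + 8³ = 1243
1243 → 1³ + 2³ + 4³ + 3³ = 100
100 → 1³ + 0³ + 0³ = 1  — reached the fixed point 1.
1 → 1, so 1 is the first repeated value.

1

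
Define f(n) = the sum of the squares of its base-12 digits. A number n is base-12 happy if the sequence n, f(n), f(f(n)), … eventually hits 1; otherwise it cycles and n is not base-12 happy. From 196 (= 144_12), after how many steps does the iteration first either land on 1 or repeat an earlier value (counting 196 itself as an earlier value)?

196 = (1,4,4)_12 → 1² + 4² + 4² = 1 + 16 + 16 = 33
33 = (2,9)_12 → 2² + 9² = 4 + 81 = 85
85 = (7,1)_12 → 7² + 1² = 49 + 1 = 50
50 = (4,2)_12 → 4² + 2² = 16 + 4 = 20
20 = (1,8)_12 → 1² + 8² = 1 + 64 = 65
65 = (5,5)_12 → 5² + 5² = 25 + 25 = 50  — 50 repeats.
That took 6 steps.

6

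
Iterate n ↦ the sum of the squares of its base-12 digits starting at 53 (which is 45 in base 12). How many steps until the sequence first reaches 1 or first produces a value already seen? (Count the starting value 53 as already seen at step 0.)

53 = (4,5)_12 → 4² + 5² = 16 + 25 = 41
41 = (3,5)_12 → 3² + 5² = 9 + 25 = 34
34 = (2,10)_12 → 2² + 10² = 4 + 100 = 104
104 = (8,8)_12 → 8² + 8² = 64 + 64 = 128
128 = (10,8)_12 → 10² + 8² = 100 + 64 = 164
164 = (1,1,8)_12 → 1² + 1² + 8² = 1 + 1 + 64 = 66
66 = (5,6)_12 → 5² + 6² = 25 + 36 = 61
61 = (5,1)_12 → 5² + 1² = 25 + 1 = 26
26 = (2,2)_12 → 2² + 2² = 4 + 4 = 8
8 = (8)_12 → 8² = 64
64 = (5,4)_12 → 5² + 4² = 25 + 16 = 41  — 41 repeats.
That took 11 steps.

11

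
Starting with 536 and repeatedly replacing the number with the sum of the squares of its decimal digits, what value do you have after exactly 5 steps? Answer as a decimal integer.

536 → 5² + 3² + 6² = 70
70 → 7² + 0² = 49
49 → 4² + 9² = 97
97 → 9² + 7² = 130
130 → 1² + 3² + 0² = 10

10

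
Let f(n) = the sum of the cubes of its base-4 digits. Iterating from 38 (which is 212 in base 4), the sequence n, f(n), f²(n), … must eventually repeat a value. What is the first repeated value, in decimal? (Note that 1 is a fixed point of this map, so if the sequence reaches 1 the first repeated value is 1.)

38 = (2,1,2)_4 → 2³ + 1³ + 2³ = 17
17 = (1,0,1)_4 → 1³ + 0³ + 1³ = 2
2 = (2)_4 → 2³ = 8
8 = (2,0)_4 → 2³ + 0³ = 8  — 8 already appeared earlier.

8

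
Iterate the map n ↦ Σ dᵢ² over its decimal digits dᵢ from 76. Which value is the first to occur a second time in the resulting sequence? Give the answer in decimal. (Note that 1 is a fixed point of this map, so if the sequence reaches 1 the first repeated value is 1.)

89

76 → 7² + 6² = 85
85 → 8² + 5² = 89
89 → 8² + 9² = 145
145 → 1² + 4² + 5² = 42
42 → 4² + 2² = 20
20 → 2² + 0² = 4
4 → 4² = 16
16 → 1² + 6² = 37
37 → 3² + 7² = 58
58 → 5² + 8² = 89  — 89 already appeared earlier.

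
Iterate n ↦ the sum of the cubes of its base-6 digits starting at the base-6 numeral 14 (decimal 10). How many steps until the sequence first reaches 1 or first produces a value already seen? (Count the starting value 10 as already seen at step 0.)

10 = (1,4)_6 → 1³ + 4³ = 65
65 = (1,4,5)_6 → 1³ + 4³ + 5³ = 190
190 = (5,1,4)_6 → 5³ + 1³ + 4³ = 190  — 190 repeats.
That took 3 steps.

3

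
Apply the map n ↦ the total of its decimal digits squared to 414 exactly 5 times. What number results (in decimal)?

37

414 → 4² + 1² + 4² = 16 + 1 + 16 = 33
33 → 3² + 3² = 9 + 9 = 18
18 → 1² + 8² = 1 + 64 = 65
65 → 6² + 5² = 36 + 25 = 61
61 → 6² + 1² = 36 + 1 = 37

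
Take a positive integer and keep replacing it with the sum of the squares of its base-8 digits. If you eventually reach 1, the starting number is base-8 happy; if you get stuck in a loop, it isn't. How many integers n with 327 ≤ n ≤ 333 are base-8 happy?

1

327: 327 → 74 → 6 → 36 → 32 → 16 → 4 → 16  (repeats 16)
328: 328 → 26 → 13 → 26  (repeats 26)
329: 329 → 27 → 18 → 8 → 1  (reaches 1)
330: 330 → 30 → 45 → 50 → 40 → 25 → 10 → 5 → 25  (repeats 25)
331: 331 → 35 → 25 → 10 → 5 → 25  (repeats 25)
332: 332 → 42 → 29 → 34 → 20 → 20  (repeats 20)
333: 333 → 51 → 45 → 50 → 40 → 25 → 10 → 5 → 25  (repeats 25)
base-8 happy: 329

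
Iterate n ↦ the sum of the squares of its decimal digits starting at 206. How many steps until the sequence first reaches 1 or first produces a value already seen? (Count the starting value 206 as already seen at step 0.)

10

206 → 40
40 → 16
16 → 37
37 → 58
58 → 89
89 → 145
145 → 42
42 → 20
20 → 4
4 → 16  — 16 repeats.
That took 10 steps.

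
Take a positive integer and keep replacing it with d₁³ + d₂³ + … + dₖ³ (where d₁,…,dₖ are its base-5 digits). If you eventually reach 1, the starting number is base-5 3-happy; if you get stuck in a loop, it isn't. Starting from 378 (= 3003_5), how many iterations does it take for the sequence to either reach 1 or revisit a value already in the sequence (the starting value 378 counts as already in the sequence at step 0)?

378 = (3,0,0,3)_5 → 3³ + 0³ + 0³ + 3³ = 27 + 0 + 0 + 27 = 54
54 = (2,0,4)_5 → 2³ + 0³ + 4³ = 8 + 0 + 64 = 72
72 = (2,4,2)_5 → 2³ + 4³ + 2³ = 8 + 64 + 8 = 80
80 = (3,1,0)_5 → 3³ + 1³ + 0³ = 27 + 1 + 0 = 28
28 = (1,0,3)_5 → 1³ + 0³ + 3³ = 1 + 0 + 27 = 28  — 28 repeats.
That took 5 steps.

5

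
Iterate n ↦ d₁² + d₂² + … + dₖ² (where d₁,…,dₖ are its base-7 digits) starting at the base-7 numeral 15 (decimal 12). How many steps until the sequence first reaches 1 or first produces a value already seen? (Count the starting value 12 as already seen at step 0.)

5

12 = (1,5)_7 → 1² + 5² = 1 + 25 = 26
26 = (3,5)_7 → 3² + 5² = 9 + 25 = 34
34 = (4,6)_7 → 4² + 6² = 16 + 36 = 52
52 = (1,0,3)_7 → 1² + 0² + 3² = 1 + 0 + 9 = 10
10 = (1,3)_7 → 1² + 3² = 1 + 9 = 10  — 10 repeats.
That took 5 steps.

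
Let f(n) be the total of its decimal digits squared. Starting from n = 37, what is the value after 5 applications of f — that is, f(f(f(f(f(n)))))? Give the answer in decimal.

20

37 → 3² + 7² = 58
58 → 5² + 8² = 89
89 → 8² + 9² = 145
145 → 1² + 4² + 5² = 42
42 → 4² + 2² = 20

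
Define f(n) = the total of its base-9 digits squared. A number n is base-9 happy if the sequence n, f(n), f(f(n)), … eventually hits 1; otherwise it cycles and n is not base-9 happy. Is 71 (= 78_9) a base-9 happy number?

71 = (7,8)_9 → 7² + 8² = 49 + 64 = 113
113 = (1,3,5)_9 → 1² + 3² + 5² = 1 + 9 + 25 = 35
35 = (3,8)_9 → 3² + 8² = 9 + 64 = 73
73 = (8,1)_9 → 8² + 1² = 64 + 1 = 65
65 = (7,2)_9 → 7² + 2² = 49 + 4 = 53
53 = (5,8)_9 → 5² + 8² = 25 + 64 = 89
89 = (1,0,8)_9 → 1² + 0² + 8² = 1 + 0 + 64 = 65  — 65 already seen; the sequence cycles without reaching 1.

not base-9 happy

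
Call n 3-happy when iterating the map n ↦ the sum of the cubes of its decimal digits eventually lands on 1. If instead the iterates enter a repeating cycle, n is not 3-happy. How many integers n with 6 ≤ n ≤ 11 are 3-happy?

6: 6 → 216 → 225 → 141 → 66 → 432 → 99 → 1458 → 702 → 351 → 153 → 153  (repeats 153)
7: 7 → 343 → 118 → 514 → 190 → 730 → 370 → 370  (repeats 370)
8: 8 → 512 → 134 → 92 → 737 → 713 → 371 → 371  (repeats 371)
9: 9 → 729 → 1080 → 513 → 153 → 153  (repeats 153)
10: 10 → 1  (reaches 1)
11: 11 → 2 → 8 → 512 → 134 → 92 → 737 → 713 → 371 → 371  (repeats 371)
3-happy: 10

1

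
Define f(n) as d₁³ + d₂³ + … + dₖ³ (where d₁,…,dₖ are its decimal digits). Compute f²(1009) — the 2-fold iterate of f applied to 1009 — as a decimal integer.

370

1009 → 1³ + 0³ + 0³ + 9³ = 730
730 → 7³ + 3³ + 0³ = 370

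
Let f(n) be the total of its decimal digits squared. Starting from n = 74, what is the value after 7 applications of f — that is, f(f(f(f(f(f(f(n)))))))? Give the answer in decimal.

74 → 7² + 4² = 65
65 → 6² + 5² = 61
61 → 6² + 1² = 37
37 → 3² + 7² = 58
58 → 5² + 8² = 89
89 → 8² + 9² = 145
145 → 1² + 4² + 5² = 42

42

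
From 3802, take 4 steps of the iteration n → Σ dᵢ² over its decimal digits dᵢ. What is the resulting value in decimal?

42

3802 → 3² + 8² + 0² + 2² = 9 + 64 + 0 + 4 = 77
77 → 7² + 7² = 49 + 49 = 98
98 → 9² + 8² = 81 + 64 = 145
145 → 1² + 4² + 5² = 1 + 16 + 25 = 42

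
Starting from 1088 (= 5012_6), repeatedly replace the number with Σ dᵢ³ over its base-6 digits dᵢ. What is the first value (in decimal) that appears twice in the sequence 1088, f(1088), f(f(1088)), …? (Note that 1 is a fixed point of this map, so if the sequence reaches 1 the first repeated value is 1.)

1088 = (5,0,1,2)_6 → 134
134 = (3,4,2)_6 → 99
99 = (2,4,3)_6 → 99  — 99 already appeared earlier.

99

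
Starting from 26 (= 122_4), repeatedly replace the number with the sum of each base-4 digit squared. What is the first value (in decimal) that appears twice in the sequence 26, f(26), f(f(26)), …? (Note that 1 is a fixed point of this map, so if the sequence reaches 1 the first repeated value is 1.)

1

26 = (1,2,2)_4 → 1² + 2² + 2² = 1 + 4 + 4 = 9
9 = (2,1)_4 → 2² + 1² = 4 + 1 = 5
5 = (1,1)_4 → 1² + 1² = 1 + 1 = 2
2 = (2)_4 → 2² = 4
4 = (1,0)_4 → 1² + 0² = 1 + 0 = 1  — reached the fixed point 1.
1 → 1, so 1 is the first repeated value.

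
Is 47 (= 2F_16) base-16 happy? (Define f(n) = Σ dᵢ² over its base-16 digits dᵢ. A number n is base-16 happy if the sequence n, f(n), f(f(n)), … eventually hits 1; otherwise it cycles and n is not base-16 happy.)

not base-16 happy

47 = (2,15)_16 → 229
229 = (14,5)_16 → 221
221 = (13,13)_16 → 338
338 = (1,5,2)_16 → 30
30 = (1,14)_16 → 197
197 = (12,5)_16 → 169
169 = (10,9)_16 → 181
181 = (11,5)_16 → 146
146 = (9,2)_16 → 85
85 = (5,5)_16 → 50
50 = (3,2)_16 → 13
13 = (13)_16 → 169  — 169 already seen; the sequence cycles without reaching 1.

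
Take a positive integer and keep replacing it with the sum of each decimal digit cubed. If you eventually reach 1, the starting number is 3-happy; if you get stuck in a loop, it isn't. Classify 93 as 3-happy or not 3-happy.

not 3-happy

93 → 9³ + 3³ = 756
756 → 7³ + 5³ + 6³ = 684
684 → 6³ + 8³ + 4³ = 792
792 → 7³ + 9³ + 2³ = 1080
1080 → 1³ + 0³ + 8³ + 0³ = 513
513 → 5³ + 1³ + 3³ = 153
153 → 1³ + 5³ + 3³ = 153  — 153 already seen; the sequence cycles without reaching 1.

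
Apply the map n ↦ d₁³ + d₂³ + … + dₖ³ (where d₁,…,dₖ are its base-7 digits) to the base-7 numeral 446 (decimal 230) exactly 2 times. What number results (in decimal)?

230 = (4,4,6)_7 → 4³ + 4³ + 6³ = 344
344 = (1,0,0,1)_7 → 1³ + 0³ + 0³ + 1³ = 2

2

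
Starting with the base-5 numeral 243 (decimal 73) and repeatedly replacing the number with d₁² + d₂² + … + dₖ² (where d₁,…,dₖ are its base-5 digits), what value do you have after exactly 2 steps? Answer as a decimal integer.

17

73 = (2,4,3)_5 → 2² + 4² + 3² = 29
29 = (1,0,4)_5 → 1² + 0² + 4² = 17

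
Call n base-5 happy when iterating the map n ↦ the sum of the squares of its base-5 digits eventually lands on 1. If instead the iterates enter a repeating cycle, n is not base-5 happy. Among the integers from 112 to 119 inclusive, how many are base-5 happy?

112: 112 → 24 → 32 → 6 → 2 → 4 → 16 → 10 → 4  — not base-5 happy
113: 113 → 29 → 17 → 13 → 13  — not base-5 happy
114: 114 → 36 → 6 → 2 → 4 → 16 → 10 → 4  — not base-5 happy
115: 115 → 25 → 1  — base-5 happy
116: 116 → 26 → 2 → 4 → 16 → 10 → 4  — not base-5 happy
117: 117 → 29 → 17 → 13 → 13  — not base-5 happy
118: 118 → 34 → 18 → 18  — not base-5 happy
119: 119 → 41 → 11 → 5 → 1  — base-5 happy
base-5 happy: 115, 119

2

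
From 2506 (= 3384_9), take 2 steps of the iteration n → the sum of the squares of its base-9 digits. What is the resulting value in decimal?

2506 = (3,3,8,4)_9 → 3² + 3² + 8² + 4² = 98
98 = (1,1,8)_9 → 1² + 1² + 8² = 66

66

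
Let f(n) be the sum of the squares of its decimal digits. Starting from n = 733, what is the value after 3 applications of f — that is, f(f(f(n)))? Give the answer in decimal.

89

733 → 7² + 3² + 3² = 49 + 9 + 9 = 67
67 → 6² + 7² = 36 + 49 = 85
85 → 8² + 5² = 64 + 25 = 89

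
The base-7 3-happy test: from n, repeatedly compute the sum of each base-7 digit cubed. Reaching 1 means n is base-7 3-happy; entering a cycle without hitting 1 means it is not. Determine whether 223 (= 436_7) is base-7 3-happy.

223 = (4,3,6)_7 → 4³ + 3³ + 6³ = 64 + 27 + 216 = 307
307 = (6,1,6)_7 → 6³ + 1³ + 6³ = 216 + 1 + 216 = 433
433 = (1,1,5,6)_7 → 1³ + 1³ + 5³ + 6³ = 1 + 1 + 125 + 216 = 343
343 = (1,0,0,0)_7 → 1³ + 0³ + 0³ + 0³ = 1 + 0 + 0 + 0 = 1  — reached 1.

base-7 3-happy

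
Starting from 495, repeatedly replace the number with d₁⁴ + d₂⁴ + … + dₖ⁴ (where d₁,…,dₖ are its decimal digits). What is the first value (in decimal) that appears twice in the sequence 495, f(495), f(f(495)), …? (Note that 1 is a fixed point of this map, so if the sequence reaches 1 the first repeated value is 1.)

4179

495 → 4⁴ + 9⁴ + 5⁴ = 256 + 6561 + 625 = 7442
7442 → 7⁴ + 4⁴ + 4⁴ + 2⁴ = 2401 + 256 + 256 + 16 = 2929
2929 → 2⁴ + 9⁴ + 2⁴ + 9⁴ = 16 + 6561 + 16 + 6561 = 13154
13154 → 1⁴ + 3⁴ + 1⁴ + 5⁴ + 4⁴ = 1 + 81 + 1 + 625 + 256 = 964
964 → 9⁴ + 6⁴ + 4⁴ = 6561 + 1296 + 256 = 8113
8113 → 8⁴ + 1⁴ + 1⁴ + 3⁴ = 4096 + 1 + 1 + 81 = 4179
4179 → 4⁴ + 1⁴ + 7⁴ + 9⁴ = 256 + 1 + 2401 + 6561 = 9219
9219 → 9⁴ + 2⁴ + 1⁴ + 9⁴ = 6561 + 16 + 1 + 6561 = 13139
13139 → 1⁴ + 3⁴ + 1⁴ + 3⁴ + 9⁴ = 1 + 81 + 1 + 81 + 6561 = 6725
6725 → 6⁴ + 7⁴ + 2⁴ + 5⁴ = 1296 + 2401 + 16 + 625 = 4338
4338 → 4⁴ + 3⁴ + 3⁴ + 8⁴ = 256 + 81 + 81 + 4096 = 4514
4514 → 4⁴ + 5⁴ + 1⁴ + 4⁴ = 256 + 625 + 1 + 256 = 1138
1138 → 1⁴ + 1⁴ + 3⁴ + 8⁴ = 1 + 1 + 81 + 4096 = 4179  — 4179 already appeared earlier.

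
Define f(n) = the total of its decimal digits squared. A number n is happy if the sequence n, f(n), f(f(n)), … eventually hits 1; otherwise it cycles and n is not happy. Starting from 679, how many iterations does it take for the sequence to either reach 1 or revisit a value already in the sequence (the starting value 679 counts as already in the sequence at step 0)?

679 → 6² + 7² + 9² = 166
166 → 1² + 6² + 6² = 73
73 → 7² + 3² = 58
58 → 5² + 8² = 89
89 → 8² + 9² = 145
145 → 1² + 4² + 5² = 42
42 → 4² + 2² = 20
20 → 2² + 0² = 4
4 → 4² = 16
16 → 1² + 6² = 37
37 → 3² + 7² = 58  — 58 repeats.
That took 11 steps.

11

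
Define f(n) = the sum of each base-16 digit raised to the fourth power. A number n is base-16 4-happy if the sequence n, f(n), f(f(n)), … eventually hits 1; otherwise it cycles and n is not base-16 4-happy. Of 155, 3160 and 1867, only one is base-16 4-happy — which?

155: 155 → 21202 → 29218 → 2449 → 13123 → 499 → 50707 → 22114 → 3233 → 30737 → 6499 → 7939 → 50707  — repeats 50707 (not base-16 4-happy)
3160: 3160 → 25457 → 3779 → 59233 → 42114 → 14368 → 4193 → 1298 → 642 → 4128 → 17 → 2 → 16 → 1  — reaches 1 (base-16 4-happy)
1867: 1867 → 17298 → 6914 → 14658 → 6914  — repeats 6914 (not base-16 4-happy)

3160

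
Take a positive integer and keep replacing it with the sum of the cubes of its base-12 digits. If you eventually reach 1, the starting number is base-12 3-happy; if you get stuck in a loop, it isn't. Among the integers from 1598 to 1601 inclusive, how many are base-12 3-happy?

2

1598: 1598 → 1340 → 1268 → 1753 → 10 → 1000 → 1611 → 1366 → 1854 → 1217 → 762 → 368 → 736 → 190 → 1028 → 856 → 1520 → 1728 → 1  (reaches 1)
1599: 1599 → 1359 → 881 → 342 → 288 → 8 → 512 → 755 → 1464 → 1008 → 343 → 415 → 1351 → 1136 → 1855 → 1344 → 793 → 342  (repeats 342)
1600: 1600 → 1396 → 1305 → 1458 → 1217 → 762 → 368 → 736 → 190 → 1028 → 856 → 1520 → 1728 → 1  (reaches 1)
1601: 1601 → 1457 → 1126 → 2072 → 585 → 793 → 342 → 288 → 8 → 512 → 755 → 1464 → 1008 → 343 → 415 → 1351 → 1136 → 1855 → 1344 → 793  (repeats 793)
base-12 3-happy: 1598, 1600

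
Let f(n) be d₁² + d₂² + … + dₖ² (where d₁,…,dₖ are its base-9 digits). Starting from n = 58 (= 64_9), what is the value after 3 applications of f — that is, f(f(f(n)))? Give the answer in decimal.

68

58 = (6,4)_9 → 6² + 4² = 36 + 16 = 52
52 = (5,7)_9 → 5² + 7² = 25 + 49 = 74
74 = (8,2)_9 → 8² + 2² = 64 + 4 = 68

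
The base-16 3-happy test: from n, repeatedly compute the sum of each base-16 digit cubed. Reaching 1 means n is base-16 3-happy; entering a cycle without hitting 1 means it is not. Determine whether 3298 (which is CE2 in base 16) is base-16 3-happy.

3298 = (12,14,2)_16 → 12³ + 14³ + 2³ = 4480
4480 = (1,1,8,0)_16 → 1³ + 1³ + 8³ + 0³ = 514
514 = (2,0,2)_16 → 2³ + 0³ + 2³ = 16
16 = (1,0)_16 → 1³ + 0³ = 1  — reached 1.

base-16 3-happy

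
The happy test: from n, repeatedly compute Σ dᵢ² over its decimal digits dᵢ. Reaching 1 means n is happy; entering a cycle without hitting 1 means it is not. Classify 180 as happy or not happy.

180 → 65
65 → 61
61 → 37
37 → 58
58 → 89
89 → 145
145 → 42
42 → 20
20 → 4
4 → 16
16 → 37  — 37 already seen; the sequence cycles without reaching 1.

not happy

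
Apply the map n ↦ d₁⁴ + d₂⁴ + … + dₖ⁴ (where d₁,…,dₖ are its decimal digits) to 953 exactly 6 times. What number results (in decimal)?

2498

953 → 9⁴ + 5⁴ + 3⁴ = 7267
7267 → 7⁴ + 2⁴ + 6⁴ + 7⁴ = 6114
6114 → 6⁴ + 1⁴ + 1⁴ + 4⁴ = 1554
1554 → 1⁴ + 5⁴ + 5⁴ + 4⁴ = 1507
1507 → 1⁴ + 5⁴ + 0⁴ + 7⁴ = 3027
3027 → 3⁴ + 0⁴ + 2⁴ + 7⁴ = 2498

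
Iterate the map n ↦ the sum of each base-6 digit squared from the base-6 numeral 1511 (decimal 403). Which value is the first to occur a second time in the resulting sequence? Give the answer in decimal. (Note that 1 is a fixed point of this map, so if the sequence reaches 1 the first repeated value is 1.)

29

403 = (1,5,1,1)_6 → 1² + 5² + 1² + 1² = 28
28 = (4,4)_6 → 4² + 4² = 32
32 = (5,2)_6 → 5² + 2² = 29
29 = (4,5)_6 → 4² + 5² = 41
41 = (1,0,5)_6 → 1² + 0² + 5² = 26
26 = (4,2)_6 → 4² + 2² = 20
20 = (3,2)_6 → 3² + 2² = 13
13 = (2,1)_6 → 2² + 1² = 5
5 = (5)_6 → 5² = 25
25 = (4,1)_6 → 4² + 1² = 17
17 = (2,5)_6 → 2² + 5² = 29  — 29 already appeared earlier.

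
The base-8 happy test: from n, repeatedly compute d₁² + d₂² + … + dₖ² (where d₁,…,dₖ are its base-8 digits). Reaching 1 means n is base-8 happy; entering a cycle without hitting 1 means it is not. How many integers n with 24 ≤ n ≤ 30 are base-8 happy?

1

24: 24 → 9 → 2 → 4 → 16 → 4  — not base-8 happy
25: 25 → 10 → 5 → 25  — not base-8 happy
26: 26 → 13 → 26  — not base-8 happy
27: 27 → 18 → 8 → 1  — base-8 happy
28: 28 → 25 → 10 → 5 → 25  — not base-8 happy
29: 29 → 34 → 20 → 20  — not base-8 happy
30: 30 → 45 → 50 → 40 → 25 → 10 → 5 → 25  — not base-8 happy
base-8 happy: 27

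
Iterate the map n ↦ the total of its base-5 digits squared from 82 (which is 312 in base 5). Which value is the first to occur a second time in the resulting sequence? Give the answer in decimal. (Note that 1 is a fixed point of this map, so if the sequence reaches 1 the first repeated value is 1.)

16

82 = (3,1,2)_5 → 3² + 1² + 2² = 14
14 = (2,4)_5 → 2² + 4² = 20
20 = (4,0)_5 → 4² + 0² = 16
16 = (3,1)_5 → 3² + 1² = 10
10 = (2,0)_5 → 2² + 0² = 4
4 = (4)_5 → 4² = 16  — 16 already appeared earlier.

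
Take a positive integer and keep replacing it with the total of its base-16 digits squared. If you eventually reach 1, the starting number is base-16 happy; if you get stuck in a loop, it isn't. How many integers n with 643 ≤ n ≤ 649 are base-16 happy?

643: 643 → 77 → 185 → 202 → 244 → 241 → 226 → 200 → 208 → 169 → 181 → 146 → 85 → 50 → 13 → 169  — not base-16 happy
644: 644 → 84 → 41 → 85 → 50 → 13 → 169 → 181 → 146 → 85  — not base-16 happy
645: 645 → 93 → 194 → 148 → 97 → 37 → 29 → 170 → 200 → 208 → 169 → 181 → 146 → 85 → 50 → 13 → 169  — not base-16 happy
646: 646 → 104 → 100 → 52 → 25 → 82 → 29 → 170 → 200 → 208 → 169 → 181 → 146 → 85 → 50 → 13 → 169  — not base-16 happy
647: 647 → 117 → 74 → 116 → 65 → 17 → 2 → 4 → 16 → 1  — base-16 happy
648: 648 → 132 → 80 → 25 → 82 → 29 → 170 → 200 → 208 → 169 → 181 → 146 → 85 → 50 → 13 → 169  — not base-16 happy
649: 649 → 149 → 106 → 136 → 128 → 64 → 16 → 1  — base-16 happy
base-16 happy: 647, 649

2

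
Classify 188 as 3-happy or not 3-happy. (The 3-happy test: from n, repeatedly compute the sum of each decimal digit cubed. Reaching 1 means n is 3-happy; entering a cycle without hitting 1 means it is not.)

not 3-happy

188 → 1³ + 8³ + 8³ = 1025
1025 → 1³ + 0³ + 2³ + 5³ = 134
134 → 1³ + 3³ + 4³ = 92
92 → 9³ + 2³ = 737
737 → 7³ + 3³ + 7³ = 713
713 → 7³ + 1³ + 3³ = 371
371 → 3³ + 7³ + 1³ = 371  — 371 already seen; the sequence cycles without reaching 1.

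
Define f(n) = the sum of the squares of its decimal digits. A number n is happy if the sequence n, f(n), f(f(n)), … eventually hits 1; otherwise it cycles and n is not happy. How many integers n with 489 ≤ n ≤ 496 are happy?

489: 489 → 161 → 38 → 73 → 58 → 89 → 145 → 42 → 20 → 4 → 16 → 37 → 58  — not happy
490: 490 → 97 → 130 → 10 → 1  — happy
491: 491 → 98 → 145 → 42 → 20 → 4 → 16 → 37 → 58 → 89 → 145  — not happy
492: 492 → 101 → 2 → 4 → 16 → 37 → 58 → 89 → 145 → 42 → 20 → 4  — not happy
493: 493 → 106 → 37 → 58 → 89 → 145 → 42 → 20 → 4 → 16 → 37  — not happy
494: 494 → 113 → 11 → 2 → 4 → 16 → 37 → 58 → 89 → 145 → 42 → 20 → 4  — not happy
495: 495 → 122 → 9 → 81 → 65 → 61 → 37 → 58 → 89 → 145 → 42 → 20 → 4 → 16 → 37  — not happy
496: 496 → 133 → 19 → 82 → 68 → 100 → 1  — happy
happy: 490, 496

2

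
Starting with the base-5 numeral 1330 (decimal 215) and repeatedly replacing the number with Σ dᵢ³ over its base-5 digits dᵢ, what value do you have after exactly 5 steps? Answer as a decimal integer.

215 = (1,3,3,0)_5 → 1³ + 3³ + 3³ + 0³ = 1 + 27 + 27 + 0 = 55
55 = (2,1,0)_5 → 2³ + 1³ + 0³ = 8 + 1 + 0 = 9
9 = (1,4)_5 → 1³ + 4³ = 1 + 64 = 65
65 = (2,3,0)_5 → 2³ + 3³ + 0³ = 8 + 27 + 0 = 35
35 = (1,2,0)_5 → 1³ + 2³ + 0³ = 1 + 8 + 0 = 9

9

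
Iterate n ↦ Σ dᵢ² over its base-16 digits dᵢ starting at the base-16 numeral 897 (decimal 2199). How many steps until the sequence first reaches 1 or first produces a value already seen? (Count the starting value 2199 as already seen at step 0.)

2199 = (8,9,7)_16 → 194
194 = (12,2)_16 → 148
148 = (9,4)_16 → 97
97 = (6,1)_16 → 37
37 = (2,5)_16 → 29
29 = (1,13)_16 → 170
170 = (10,10)_16 → 200
200 = (12,8)_16 → 208
208 = (13,0)_16 → 169
169 = (10,9)_16 → 181
181 = (11,5)_16 → 146
146 = (9,2)_16 → 85
85 = (5,5)_16 → 50
50 = (3,2)_16 → 13
13 = (13)_16 → 169  — 169 repeats.
That took 15 steps.

15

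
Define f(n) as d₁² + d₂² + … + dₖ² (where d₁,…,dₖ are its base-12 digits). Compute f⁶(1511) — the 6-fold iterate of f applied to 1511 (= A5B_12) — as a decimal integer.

1511 = (10,5,11)_12 → 10² + 5² + 11² = 246
246 = (1,8,6)_12 → 1² + 8² + 6² = 101
101 = (8,5)_12 → 8² + 5² = 89
89 = (7,5)_12 → 7² + 5² = 74
74 = (6,2)_12 → 6² + 2² = 40
40 = (3,4)_12 → 3² + 4² = 25

25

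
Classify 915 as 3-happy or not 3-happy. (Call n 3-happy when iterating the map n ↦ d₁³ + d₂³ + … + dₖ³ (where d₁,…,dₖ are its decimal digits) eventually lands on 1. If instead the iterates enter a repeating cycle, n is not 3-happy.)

not 3-happy

915 → 855
855 → 762
762 → 567
567 → 684
684 → 792
792 → 1080
1080 → 513
513 → 153
153 → 153  — 153 already seen; the sequence cycles without reaching 1.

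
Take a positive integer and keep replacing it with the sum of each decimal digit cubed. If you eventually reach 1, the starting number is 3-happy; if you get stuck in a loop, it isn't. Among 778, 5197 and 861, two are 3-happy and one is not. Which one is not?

778: 778 → 1198 → 1243 → 100 → 1  — reaches 1 (3-happy)
5197: 5197 → 1198 → 1243 → 100 → 1  — reaches 1 (3-happy)
861: 861 → 729 → 1080 → 513 → 153 → 153  — repeats 153 (not 3-happy)

861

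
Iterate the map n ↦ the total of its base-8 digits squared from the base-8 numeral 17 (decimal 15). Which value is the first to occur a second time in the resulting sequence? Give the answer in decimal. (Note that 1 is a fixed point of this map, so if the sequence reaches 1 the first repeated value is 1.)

25

15 = (1,7)_8 → 1² + 7² = 1 + 49 = 50
50 = (6,2)_8 → 6² + 2² = 36 + 4 = 40
40 = (5,0)_8 → 5² + 0² = 25 + 0 = 25
25 = (3,1)_8 → 3² + 1² = 9 + 1 = 10
10 = (1,2)_8 → 1² + 2² = 1 + 4 = 5
5 = (5)_8 → 5² = 25  — 25 already appeared earlier.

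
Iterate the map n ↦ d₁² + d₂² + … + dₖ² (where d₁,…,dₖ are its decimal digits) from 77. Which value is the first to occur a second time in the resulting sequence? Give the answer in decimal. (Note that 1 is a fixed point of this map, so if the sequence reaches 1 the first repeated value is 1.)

77 → 7² + 7² = 49 + 49 = 98
98 → 9² + 8² = 81 + 64 = 145
145 → 1² + 4² + 5² = 1 + 16 + 25 = 42
42 → 4² + 2² = 16 + 4 = 20
20 → 2² + 0² = 4 + 0 = 4
4 → 4² = 16
16 → 1² + 6² = 1 + 36 = 37
37 → 3² + 7² = 9 + 49 = 58
58 → 5² + 8² = 25 + 64 = 89
89 → 8² + 9² = 64 + 81 = 145  — 145 already appeared earlier.

145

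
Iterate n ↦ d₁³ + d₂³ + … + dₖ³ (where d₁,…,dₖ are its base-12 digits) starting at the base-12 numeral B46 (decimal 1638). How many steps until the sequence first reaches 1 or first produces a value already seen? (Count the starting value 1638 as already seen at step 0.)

1638 = (11,4,6)_12 → 11³ + 4³ + 6³ = 1611
1611 = (11,2,3)_12 → 11³ + 2³ + 3³ = 1366
1366 = (9,5,10)_12 → 9³ + 5³ + 10³ = 1854
1854 = (1,0,10,6)_12 → 1³ + 0³ + 10³ + 6³ = 1217
1217 = (8,5,5)_12 → 8³ + 5³ + 5³ = 762
762 = (5,3,6)_12 → 5³ + 3³ + 6³ = 368
368 = (2,6,8)_12 → 2³ + 6³ + 8³ = 736
736 = (5,1,4)_12 → 5³ + 1³ + 4³ = 190
190 = (1,3,10)_12 → 1³ + 3³ + 10³ = 1028
1028 = (7,1,8)_12 → 7³ + 1³ + 8³ = 856
856 = (5,11,4)_12 → 5³ + 11³ + 4³ = 1520
1520 = (10,6,8)_12 → 10³ + 6³ + 8³ = 1728
1728 = (1,0,0,0)_12 → 1³ + 0³ + 0³ + 0³ = 1  — reached 1.
That took 13 steps.

13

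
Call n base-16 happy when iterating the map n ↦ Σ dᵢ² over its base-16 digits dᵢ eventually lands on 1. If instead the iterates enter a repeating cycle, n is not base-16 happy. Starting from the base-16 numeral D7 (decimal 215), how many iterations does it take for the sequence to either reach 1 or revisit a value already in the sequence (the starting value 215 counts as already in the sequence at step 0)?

215 = (13,7)_16 → 13² + 7² = 169 + 49 = 218
218 = (13,10)_16 → 13² + 10² = 169 + 100 = 269
269 = (1,0,13)_16 → 1² + 0² + 13² = 1 + 0 + 169 = 170
170 = (10,10)_16 → 10² + 10² = 100 + 100 = 200
200 = (12,8)_16 → 12² + 8² = 144 + 64 = 208
208 = (13,0)_16 → 13² + 0² = 169 + 0 = 169
169 = (10,9)_16 → 10² + 9² = 100 + 81 = 181
181 = (11,5)_16 → 11² + 5² = 121 + 25 = 146
146 = (9,2)_16 → 9² + 2² = 81 + 4 = 85
85 = (5,5)_16 → 5² + 5² = 25 + 25 = 50
50 = (3,2)_16 → 3² + 2² = 9 + 4 = 13
13 = (13)_16 → 13² = 169  — 169 repeats.
That took 12 steps.

12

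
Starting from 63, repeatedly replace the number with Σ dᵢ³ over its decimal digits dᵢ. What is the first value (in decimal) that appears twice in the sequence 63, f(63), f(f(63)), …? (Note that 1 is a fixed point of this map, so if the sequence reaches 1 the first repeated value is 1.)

153

63 → 6³ + 3³ = 216 + 27 = 243
243 → 2³ + 4³ + 3³ = 8 + 64 + 27 = 99
99 → 9³ + 9³ = 729 + 729 = 1458
1458 → 1³ + 4³ + 5³ + 8³ = 1 + 64 + 125 + 512 = 702
702 → 7³ + 0³ + 2³ = 343 + 0 + 8 = 351
351 → 3³ + 5³ + 1³ = 27 + 125 + 1 = 153
153 → 1³ + 5³ + 3³ = 1 + 125 + 27 = 153  — 153 already appeared earlier.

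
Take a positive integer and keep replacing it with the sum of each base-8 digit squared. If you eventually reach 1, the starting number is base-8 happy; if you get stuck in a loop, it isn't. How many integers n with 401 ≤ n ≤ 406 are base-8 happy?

1

401: 401 → 41 → 26 → 13 → 26  (repeats 26)
402: 402 → 44 → 41 → 26 → 13 → 26  (repeats 26)
403: 403 → 49 → 37 → 41 → 26 → 13 → 26  (repeats 26)
404: 404 → 56 → 49 → 37 → 41 → 26 → 13 → 26  (repeats 26)
405: 405 → 65 → 2 → 4 → 16 → 4  (repeats 4)
406: 406 → 76 → 18 → 8 → 1  (reaches 1)
base-8 happy: 406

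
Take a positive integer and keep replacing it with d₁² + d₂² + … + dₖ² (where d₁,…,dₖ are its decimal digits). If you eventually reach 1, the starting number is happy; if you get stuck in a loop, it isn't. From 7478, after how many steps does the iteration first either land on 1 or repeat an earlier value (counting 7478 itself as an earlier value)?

14

7478 → 178
178 → 114
114 → 18
18 → 65
65 → 61
61 → 37
37 → 58
58 → 89
89 → 145
145 → 42
42 → 20
20 → 4
4 → 16
16 → 37  — 37 repeats.
That took 14 steps.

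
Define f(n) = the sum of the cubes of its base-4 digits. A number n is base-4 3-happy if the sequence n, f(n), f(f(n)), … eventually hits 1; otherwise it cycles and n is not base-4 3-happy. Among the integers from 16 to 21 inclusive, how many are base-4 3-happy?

16: 16 → 1  — base-4 3-happy
17: 17 → 2 → 8 → 8  — not base-4 3-happy
18: 18 → 9 → 9  — not base-4 3-happy
19: 19 → 28 → 28  — not base-4 3-happy
20: 20 → 2 → 8 → 8  — not base-4 3-happy
21: 21 → 3 → 27 → 36 → 9 → 9  — not base-4 3-happy
base-4 3-happy: 16

1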